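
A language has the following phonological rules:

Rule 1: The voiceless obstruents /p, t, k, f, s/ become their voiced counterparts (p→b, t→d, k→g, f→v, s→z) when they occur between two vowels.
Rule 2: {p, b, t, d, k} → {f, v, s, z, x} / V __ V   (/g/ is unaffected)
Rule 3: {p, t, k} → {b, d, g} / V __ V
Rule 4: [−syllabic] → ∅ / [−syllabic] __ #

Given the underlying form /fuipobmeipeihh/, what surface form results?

Rule 1 (intervocalic voicing): /p/ is a voiceless obstruent between vowels /i/ and /o/, so it voices to [b]. /p/ is a voiceless obstruent between vowels /i/ and /e/, so it voices to [b]. /fuipobmeipeihh/ → fuibobmeibeihh.
Rule 2 (intervocalic spirantization): /b/ is a stop between vowels /i/ and /o/, so it spirantizes to the fricative [v]. /b/ is a stop between vowels /i/ and /e/, so it spirantizes to the fricative [v]. /fuibobmeibeihh/ → fuivobmeiveihh.
Rule 3 (intervocalic voicing): no segment meets the environment; /fuivobmeiveihh/ is unchanged.
Rule 4 (final cluster simplification): /h/ is the second consonant of a word-final cluster /hh/, so it deletes. /fuivobmeiveihh/ → fuivobmeiveih.

fuivobmeiveih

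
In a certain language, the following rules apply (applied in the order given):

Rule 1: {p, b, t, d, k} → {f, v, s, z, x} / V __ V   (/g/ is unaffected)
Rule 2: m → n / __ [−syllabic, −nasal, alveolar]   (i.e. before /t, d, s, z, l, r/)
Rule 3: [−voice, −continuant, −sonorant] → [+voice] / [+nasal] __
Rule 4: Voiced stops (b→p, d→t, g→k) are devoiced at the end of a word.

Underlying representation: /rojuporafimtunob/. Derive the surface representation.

Rule 1 (intervocalic spirantization): /p/ is a stop between vowels /u/ and /o/, so it spirantizes to the fricative [f]. /rojuporafimtunob/ → rojuforafimtunob.
Rule 2 (nasal place assimilation): /m/ precedes the alveolar consonant /t/, so it assimilates in place to [n]. /rojuforafimtunob/ → rojuforafintunob.
Rule 3 (post-nasal voicing): /t/ is a voiceless stop immediately after the nasal /n/, so it voices to [d]. /rojuforafintunob/ → rojuforafindunob.
Rule 4 (final devoicing): /b/ is a voiced stop in word-final position, so it devoices to [p]. /rojuforafindunob/ → rojuforafindunop.

rojuforafindunop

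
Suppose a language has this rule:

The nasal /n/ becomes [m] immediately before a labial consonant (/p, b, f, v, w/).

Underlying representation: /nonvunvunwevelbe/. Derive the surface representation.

nomvumvumwevelbe

/n/ precedes the labial consonant /v/, so it assimilates in place to [m].
/n/ precedes the labial consonant /v/, so it assimilates in place to [m].
/n/ precedes the labial consonant /w/, so it assimilates in place to [m].
Surface form: [nomvumvumwevelbe].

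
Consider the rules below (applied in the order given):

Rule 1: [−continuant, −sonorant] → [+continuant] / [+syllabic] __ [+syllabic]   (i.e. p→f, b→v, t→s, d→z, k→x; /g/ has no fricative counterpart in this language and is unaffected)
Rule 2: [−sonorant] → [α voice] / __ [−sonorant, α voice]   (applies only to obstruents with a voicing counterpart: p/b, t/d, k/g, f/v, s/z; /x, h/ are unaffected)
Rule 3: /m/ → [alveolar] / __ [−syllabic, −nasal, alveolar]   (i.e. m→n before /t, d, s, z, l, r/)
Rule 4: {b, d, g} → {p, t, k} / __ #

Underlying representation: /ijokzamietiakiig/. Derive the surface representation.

ijogzamiesiaxiik

Rule 1 (intervocalic spirantization): /t/ is a stop between vowels /e/ and /i/, so it spirantizes to the fricative [s]. /k/ is a stop between vowels /a/ and /i/, so it spirantizes to the fricative [x]. /ijokzamietiakiig/ → ijokzamiesiaxiig.
Rule 2 (regressive voicing assimilation): /k/ precedes the voiced obstruent /z/, so it voices to [g] by assimilation. /ijokzamiesiaxiig/ → ijogzamiesiaxiig.
Rule 3 (nasal place assimilation): no segment meets the environment; /ijogzamiesiaxiig/ is unchanged.
Rule 4 (final devoicing): /g/ is a voiced stop in word-final position, so it devoices to [k]. /ijogzamiesiaxiig/ → ijogzamiesiaxiik.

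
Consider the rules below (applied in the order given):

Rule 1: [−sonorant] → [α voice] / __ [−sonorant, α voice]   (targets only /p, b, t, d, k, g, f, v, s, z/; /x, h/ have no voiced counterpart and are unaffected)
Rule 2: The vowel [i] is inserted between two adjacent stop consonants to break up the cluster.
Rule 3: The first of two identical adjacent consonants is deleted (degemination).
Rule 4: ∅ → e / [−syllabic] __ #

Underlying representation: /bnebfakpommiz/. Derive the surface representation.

Rule 1 (regressive voicing assimilation): /b/ precedes the voiceless obstruent /f/, so it devoices to [p] by assimilation. /bnebfakpommiz/ → bnepfakpommiz.
Rule 2 (stop-cluster i-epenthesis): /k/ and /p/ form a stop–stop cluster, so [i] is inserted between them. /bnepfakpommiz/ → bnepfakipommiz.
Rule 3 (degemination): /mm/ is a geminate; the first /m/ deletes. /bnepfakipommiz/ → bnepfakipomiz.
Rule 4 (final e-epenthesis): the form ends in the consonant /z/, so [e] is inserted word-finally. /bnepfakipomiz/ → bnepfakipomize.

bnepfakipomize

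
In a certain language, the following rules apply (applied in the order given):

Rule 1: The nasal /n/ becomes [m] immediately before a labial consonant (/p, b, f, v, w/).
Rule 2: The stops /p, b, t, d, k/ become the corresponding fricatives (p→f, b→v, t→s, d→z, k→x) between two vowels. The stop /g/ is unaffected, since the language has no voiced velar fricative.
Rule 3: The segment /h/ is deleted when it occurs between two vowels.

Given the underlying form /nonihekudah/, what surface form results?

noniexuzah

Rule 1 (nasal place assimilation): no segment meets the environment; /nonihekudah/ is unchanged.
Rule 2 (intervocalic spirantization): /k/ is a stop between vowels /e/ and /u/, so it spirantizes to the fricative [x]. /d/ is a stop between vowels /u/ and /a/, so it spirantizes to the fricative [z]. /nonihekudah/ → nonihexuzah.
Rule 3 (intervocalic h-deletion): /h/ occurs between vowels /i/ and /e/, so it deletes. /nonihexuzah/ → noniexuzah.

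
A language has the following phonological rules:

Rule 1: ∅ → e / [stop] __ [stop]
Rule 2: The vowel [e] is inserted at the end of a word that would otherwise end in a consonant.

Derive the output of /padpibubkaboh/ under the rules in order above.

padepibubekabohe

Rule 1 (stop-cluster e-epenthesis): /d/ and /p/ form a stop–stop cluster, so [e] is inserted between them. /b/ and /k/ form a stop–stop cluster, so [e] is inserted between them. /padpibubkaboh/ → padepibubekaboh.
Rule 2 (final e-epenthesis): the form ends in the consonant /h/, so [e] is inserted word-finally. /padepibubekaboh/ → padepibubekabohe.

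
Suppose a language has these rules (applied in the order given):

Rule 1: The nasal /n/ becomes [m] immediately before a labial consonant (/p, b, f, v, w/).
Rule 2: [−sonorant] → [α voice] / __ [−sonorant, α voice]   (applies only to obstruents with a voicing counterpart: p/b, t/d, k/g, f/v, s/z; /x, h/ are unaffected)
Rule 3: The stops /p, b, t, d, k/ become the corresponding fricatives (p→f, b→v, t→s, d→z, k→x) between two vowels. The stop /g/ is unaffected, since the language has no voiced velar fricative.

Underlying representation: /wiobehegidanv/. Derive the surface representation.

wiovehegizamv

Rule 1 (nasal place assimilation): /n/ precedes the labial consonant /v/, so it assimilates in place to [m]. /wiobehegidanv/ → wiobehegidamv.
Rule 2 (regressive voicing assimilation): no segment meets the environment; /wiobehegidamv/ is unchanged.
Rule 3 (intervocalic spirantization): /b/ is a stop between vowels /o/ and /e/, so it spirantizes to the fricative [v]. /d/ is a stop between vowels /i/ and /a/, so it spirantizes to the fricative [z]. /wiobehegidamv/ → wiovehegizamv.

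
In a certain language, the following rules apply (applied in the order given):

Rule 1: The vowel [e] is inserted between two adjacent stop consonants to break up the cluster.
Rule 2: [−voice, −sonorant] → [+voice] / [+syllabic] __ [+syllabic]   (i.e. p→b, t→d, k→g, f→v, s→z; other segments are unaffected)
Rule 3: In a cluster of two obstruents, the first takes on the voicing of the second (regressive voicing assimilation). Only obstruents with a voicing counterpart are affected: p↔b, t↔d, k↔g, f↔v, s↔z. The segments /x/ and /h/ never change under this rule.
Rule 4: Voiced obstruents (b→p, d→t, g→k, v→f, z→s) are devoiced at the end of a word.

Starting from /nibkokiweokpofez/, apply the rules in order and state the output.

Rule 1 (stop-cluster e-epenthesis): /b/ and /k/ form a stop–stop cluster, so [e] is inserted between them. /k/ and /p/ form a stop–stop cluster, so [e] is inserted between them. /nibkokiweokpofez/ → nibekokiweokepofez.
Rule 2 (intervocalic voicing): /k/ is a voiceless obstruent between vowels /e/ and /o/, so it voices to [g]. /k/ is a voiceless obstruent between vowels /o/ and /i/, so it voices to [g]. /k/ is a voiceless obstruent between vowels /o/ and /e/, so it voices to [g]. /p/ is a voiceless obstruent between vowels /e/ and /o/, so it voices to [b]. /f/ is a voiceless obstruent between vowels /o/ and /e/, so it voices to [v]. /nibekokiweokepofez/ → nibegogiweogebovez.
Rule 3 (regressive voicing assimilation): no segment meets the environment; /nibegogiweogebovez/ is unchanged.
Rule 4 (final devoicing): /z/ is a voiced obstruent in word-final position, so it devoices to [s]. /nibegogiweogebovez/ → nibegogiweogeboves.

nibegogiweogeboves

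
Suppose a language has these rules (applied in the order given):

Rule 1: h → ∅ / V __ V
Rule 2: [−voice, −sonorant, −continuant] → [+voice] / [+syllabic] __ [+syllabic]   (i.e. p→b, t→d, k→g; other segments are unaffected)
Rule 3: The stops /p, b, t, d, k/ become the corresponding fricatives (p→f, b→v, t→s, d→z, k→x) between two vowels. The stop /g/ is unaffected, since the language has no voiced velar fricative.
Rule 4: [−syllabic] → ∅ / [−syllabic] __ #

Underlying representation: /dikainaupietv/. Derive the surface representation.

Rule 1 (intervocalic h-deletion): no segment meets the environment; /dikainaupietv/ is unchanged.
Rule 2 (intervocalic voicing): /k/ is a voiceless stop between vowels /i/ and /a/, so it voices to [g]. /p/ is a voiceless stop between vowels /u/ and /i/, so it voices to [b]. /dikainaupietv/ → digainaubietv.
Rule 3 (intervocalic spirantization): /b/ is a stop between vowels /u/ and /i/, so it spirantizes to the fricative [v]. /digainaubietv/ → digainauvietv.
Rule 4 (final cluster simplification): /v/ is the second consonant of a word-final cluster /tv/, so it deletes. /digainauvietv/ → digainauviet.

digainauviet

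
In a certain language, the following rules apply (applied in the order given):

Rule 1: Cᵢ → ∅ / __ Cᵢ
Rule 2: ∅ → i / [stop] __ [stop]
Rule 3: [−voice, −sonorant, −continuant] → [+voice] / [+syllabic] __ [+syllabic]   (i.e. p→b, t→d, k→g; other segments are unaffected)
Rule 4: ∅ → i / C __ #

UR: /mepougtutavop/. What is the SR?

mebougidudavopi

Rule 1 (degemination): no segment meets the environment; /mepougtutavop/ is unchanged.
Rule 2 (stop-cluster i-epenthesis): /g/ and /t/ form a stop–stop cluster, so [i] is inserted between them. /mepougtutavop/ → mepougitutavop.
Rule 3 (intervocalic voicing): /p/ is a voiceless stop between vowels /e/ and /o/, so it voices to [b]. /t/ is a voiceless stop between vowels /i/ and /u/, so it voices to [d]. /t/ is a voiceless stop between vowels /u/ and /a/, so it voices to [d]. /mepougitutavop/ → mebougidudavop.
Rule 4 (final i-epenthesis): the form ends in the consonant /p/, so [i] is inserted word-finally. /mebougidudavop/ → mebougidudavopi.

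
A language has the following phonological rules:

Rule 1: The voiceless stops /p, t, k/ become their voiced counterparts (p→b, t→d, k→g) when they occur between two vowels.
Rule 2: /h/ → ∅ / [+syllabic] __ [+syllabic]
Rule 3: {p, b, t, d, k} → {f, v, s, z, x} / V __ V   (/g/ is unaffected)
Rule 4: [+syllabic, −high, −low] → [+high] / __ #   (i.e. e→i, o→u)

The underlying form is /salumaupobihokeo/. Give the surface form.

Rule 1 (intervocalic voicing): /p/ is a voiceless stop between vowels /u/ and /o/, so it voices to [b]. /k/ is a voiceless stop between vowels /o/ and /e/, so it voices to [g]. /salumaupobihokeo/ → salumaubobihogeo.
Rule 2 (intervocalic h-deletion): /h/ occurs between vowels /i/ and /o/, so it deletes. /salumaubobihogeo/ → salumaubobiogeo.
Rule 3 (intervocalic spirantization): /b/ is a stop between vowels /u/ and /o/, so it spirantizes to the fricative [v]. /b/ is a stop between vowels /o/ and /i/, so it spirantizes to the fricative [v]. /salumaubobiogeo/ → salumauvoviogeo.
Rule 4 (final vowel raising): /o/ is a mid vowel in word-final position, so it raises to [u]. /salumauvoviogeo/ → salumauvoviogeu.

salumauvoviogeu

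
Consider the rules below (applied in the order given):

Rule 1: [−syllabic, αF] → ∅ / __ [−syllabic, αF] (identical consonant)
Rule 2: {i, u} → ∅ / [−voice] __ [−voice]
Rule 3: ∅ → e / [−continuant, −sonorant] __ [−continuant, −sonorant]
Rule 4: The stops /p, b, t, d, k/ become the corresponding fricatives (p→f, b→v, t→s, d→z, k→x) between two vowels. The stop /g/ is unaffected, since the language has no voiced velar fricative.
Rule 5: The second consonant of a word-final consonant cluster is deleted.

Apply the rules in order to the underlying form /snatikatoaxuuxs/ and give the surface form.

Rule 1 (degemination): no segment meets the environment; /snatikatoaxuuxs/ is unchanged.
Rule 2 (high vowel syncope): /i/ is a high vowel flanked by voiceless consonants /t/ and /k/, so it deletes. /snatikatoaxuuxs/ → snatkatoaxuuxs.
Rule 3 (stop-cluster e-epenthesis): /t/ and /k/ form a stop–stop cluster, so [e] is inserted between them. /snatkatoaxuuxs/ → snatekatoaxuuxs.
Rule 4 (intervocalic spirantization): /t/ is a stop between vowels /a/ and /e/, so it spirantizes to the fricative [s]. /k/ is a stop between vowels /e/ and /a/, so it spirantizes to the fricative [x]. /t/ is a stop between vowels /a/ and /o/, so it spirantizes to the fricative [s]. /snatekatoaxuuxs/ → snasexasoaxuuxs.
Rule 5 (final cluster simplification): /s/ is the second consonant of a word-final cluster /xs/, so it deletes. /snasexasoaxuuxs/ → snasexasoaxuux.

snasexasoaxuux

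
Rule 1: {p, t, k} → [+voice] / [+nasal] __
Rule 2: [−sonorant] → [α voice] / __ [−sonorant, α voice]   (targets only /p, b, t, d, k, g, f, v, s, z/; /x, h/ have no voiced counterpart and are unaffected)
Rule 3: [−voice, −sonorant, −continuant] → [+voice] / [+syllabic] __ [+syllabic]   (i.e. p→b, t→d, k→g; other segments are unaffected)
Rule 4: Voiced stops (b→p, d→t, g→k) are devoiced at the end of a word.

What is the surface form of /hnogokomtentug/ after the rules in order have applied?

hnogogomdenduk

Rule 1 (post-nasal voicing): /t/ is a voiceless stop immediately after the nasal /m/, so it voices to [d]. /t/ is a voiceless stop immediately after the nasal /n/, so it voices to [d]. /hnogokomtentug/ → hnogokomdendug.
Rule 2 (regressive voicing assimilation): no segment meets the environment; /hnogokomdendug/ is unchanged.
Rule 3 (intervocalic voicing): /k/ is a voiceless stop between vowels /o/ and /o/, so it voices to [g]. /hnogokomdendug/ → hnogogomdendug.
Rule 4 (final devoicing): /g/ is a voiced stop in word-final position, so it devoices to [k]. /hnogogomdendug/ → hnogogomdenduk.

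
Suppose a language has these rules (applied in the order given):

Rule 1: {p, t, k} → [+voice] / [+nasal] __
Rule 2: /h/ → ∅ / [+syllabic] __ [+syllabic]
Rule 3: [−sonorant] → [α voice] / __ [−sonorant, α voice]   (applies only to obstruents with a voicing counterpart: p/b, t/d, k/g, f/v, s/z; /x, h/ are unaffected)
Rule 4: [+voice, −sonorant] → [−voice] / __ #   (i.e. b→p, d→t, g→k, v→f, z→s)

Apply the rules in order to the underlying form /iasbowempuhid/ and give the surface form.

Rule 1 (post-nasal voicing): /p/ is a voiceless stop immediately after the nasal /m/, so it voices to [b]. /iasbowempuhid/ → iasbowembuhid.
Rule 2 (intervocalic h-deletion): /h/ occurs between vowels /u/ and /i/, so it deletes. /iasbowembuhid/ → iasbowembuid.
Rule 3 (regressive voicing assimilation): /s/ precedes the voiced obstruent /b/, so it voices to [z] by assimilation. /iasbowembuid/ → iazbowembuid.
Rule 4 (final devoicing): /d/ is a voiced obstruent in word-final position, so it devoices to [t]. /iazbowembuid/ → iazbowembuit.

iazbowembuit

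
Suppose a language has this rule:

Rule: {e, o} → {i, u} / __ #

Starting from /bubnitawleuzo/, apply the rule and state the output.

bubnitawleuzu

Scanning /bubnitawleuzo/: /e/ at position 10 is not in the conditioning environment; /o/ is a mid vowel in word-final position, so it raises to [u].
Result: [bubnitawleuzu].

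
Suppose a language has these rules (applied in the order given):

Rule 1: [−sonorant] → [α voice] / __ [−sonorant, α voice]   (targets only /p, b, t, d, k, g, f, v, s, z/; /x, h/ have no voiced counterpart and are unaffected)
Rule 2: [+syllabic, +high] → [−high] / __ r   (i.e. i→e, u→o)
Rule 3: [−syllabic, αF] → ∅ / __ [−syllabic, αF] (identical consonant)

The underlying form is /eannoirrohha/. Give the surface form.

Rule 1 (regressive voicing assimilation): no segment meets the environment; /eannoirrohha/ is unchanged.
Rule 2 (pre-rhotic lowering): /i/ is a high vowel immediately before /r/, so it lowers to [e]. /eannoirrohha/ → eannoerrohha.
Rule 3 (degemination): /nn/ is a geminate; the first /n/ deletes. /rr/ is a geminate; the first /r/ deletes. /hh/ is a geminate; the first /h/ deletes. /eannoerrohha/ → eanoeroha.

eanoeroha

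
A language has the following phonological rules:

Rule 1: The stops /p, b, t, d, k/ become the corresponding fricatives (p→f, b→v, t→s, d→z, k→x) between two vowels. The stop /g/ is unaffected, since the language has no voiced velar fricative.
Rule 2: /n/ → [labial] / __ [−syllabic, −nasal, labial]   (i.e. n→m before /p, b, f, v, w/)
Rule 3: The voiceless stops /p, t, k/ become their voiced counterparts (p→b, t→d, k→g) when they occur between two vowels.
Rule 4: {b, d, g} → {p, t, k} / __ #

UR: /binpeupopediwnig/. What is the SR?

bimpeufofeziwnik

Rule 1 (intervocalic spirantization): /p/ is a stop between vowels /u/ and /o/, so it spirantizes to the fricative [f]. /p/ is a stop between vowels /o/ and /e/, so it spirantizes to the fricative [f]. /d/ is a stop between vowels /e/ and /i/, so it spirantizes to the fricative [z]. /binpeupopediwnig/ → binpeufofeziwnig.
Rule 2 (nasal place assimilation): /n/ precedes the labial consonant /p/, so it assimilates in place to [m]. /binpeufofeziwnig/ → bimpeufofeziwnig.
Rule 3 (intervocalic voicing): no segment meets the environment; /bimpeufofeziwnig/ is unchanged.
Rule 4 (final devoicing): /g/ is a voiced stop in word-final position, so it devoices to [k]. /bimpeufofeziwnig/ → bimpeufofeziwnik.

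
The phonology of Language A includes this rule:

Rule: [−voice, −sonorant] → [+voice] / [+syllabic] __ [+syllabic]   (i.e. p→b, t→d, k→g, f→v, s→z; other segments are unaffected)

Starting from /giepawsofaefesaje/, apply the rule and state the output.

giebawsovaevezaje

/p/ is a voiceless obstruent between vowels /e/ and /a/, so it voices to [b].
/f/ is a voiceless obstruent between vowels /o/ and /a/, so it voices to [v].
/f/ is a voiceless obstruent between vowels /e/ and /e/, so it voices to [v].
/s/ is a voiceless obstruent between vowels /e/ and /a/, so it voices to [z].
The other instance of /s/ does not occur in the required environment and remains unchanged.
Surface form: [giebawsovaevezaje].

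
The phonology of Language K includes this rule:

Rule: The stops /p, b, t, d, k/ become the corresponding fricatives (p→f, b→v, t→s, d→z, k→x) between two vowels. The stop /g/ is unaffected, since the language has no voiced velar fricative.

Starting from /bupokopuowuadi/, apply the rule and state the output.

bufoxofuowuazi

/p/ is a stop between vowels /u/ and /o/, so it spirantizes to the fricative [f].
/k/ is a stop between vowels /o/ and /o/, so it spirantizes to the fricative [x].
/p/ is a stop between vowels /o/ and /u/, so it spirantizes to the fricative [f].
/d/ is a stop between vowels /a/ and /i/, so it spirantizes to the fricative [z].
The other instance of /b/ does not occur in the required environment and remains unchanged.
Surface form: [bufoxofuowuazi].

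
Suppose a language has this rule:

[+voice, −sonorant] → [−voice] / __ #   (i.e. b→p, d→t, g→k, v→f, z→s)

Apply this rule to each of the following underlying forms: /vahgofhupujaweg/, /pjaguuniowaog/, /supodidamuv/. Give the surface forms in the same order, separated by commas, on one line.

/vahgofhupujaweg/: /g/ is a voiced obstruent in word-final position, so it devoices to [k]. → [vahgofhupujawek].
/pjaguuniowaog/: /g/ is a voiced obstruent in word-final position, so it devoices to [k]. → [pjaguuniowaok].
/supodidamuv/: /v/ is a voiced obstruent in word-final position, so it devoices to [f]. → [supodidamuf].

vahgofhupujawek, pjaguuniowaok, supodidamuf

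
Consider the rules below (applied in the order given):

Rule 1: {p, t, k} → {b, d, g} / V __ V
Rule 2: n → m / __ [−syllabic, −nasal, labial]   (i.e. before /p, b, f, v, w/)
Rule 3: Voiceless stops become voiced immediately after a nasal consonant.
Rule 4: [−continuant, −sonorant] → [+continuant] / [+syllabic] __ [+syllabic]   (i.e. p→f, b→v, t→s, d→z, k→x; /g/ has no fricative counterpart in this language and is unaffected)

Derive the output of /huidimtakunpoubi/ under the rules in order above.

huizimdagumbouvi

Rule 1 (intervocalic voicing): /k/ is a voiceless stop between vowels /a/ and /u/, so it voices to [g]. /huidimtakunpoubi/ → huidimtagunpoubi.
Rule 2 (nasal place assimilation): /n/ precedes the labial consonant /p/, so it assimilates in place to [m]. /huidimtagunpoubi/ → huidimtagumpoubi.
Rule 3 (post-nasal voicing): /t/ is a voiceless stop immediately after the nasal /m/, so it voices to [d]. /p/ is a voiceless stop immediately after the nasal /m/, so it voices to [b]. /huidimtagumpoubi/ → huidimdagumboubi.
Rule 4 (intervocalic spirantization): /d/ is a stop between vowels /i/ and /i/, so it spirantizes to the fricative [z]. /b/ is a stop between vowels /u/ and /i/, so it spirantizes to the fricative [v]. /huidimdagumboubi/ → huizimdagumbouvi.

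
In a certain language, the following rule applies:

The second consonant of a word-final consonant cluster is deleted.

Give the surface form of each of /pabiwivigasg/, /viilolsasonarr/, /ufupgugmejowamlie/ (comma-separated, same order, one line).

/pabiwivigasg/: /g/ is the second consonant of a word-final cluster /sg/, so it deletes. → [pabiwivigas].
/viilolsasonarr/: /r/ is the second consonant of a word-final cluster /rr/, so it deletes. → [viilolsasonar].
/ufupgugmejowamlie/: the rule's environment is not met; surfaces unchanged as [ufupgugmejowamlie].

pabiwivigas, viilolsasonar, ufupgugmejowamlie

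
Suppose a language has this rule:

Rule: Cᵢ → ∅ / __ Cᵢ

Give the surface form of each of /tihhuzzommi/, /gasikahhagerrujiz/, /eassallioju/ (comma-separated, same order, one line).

/tihhuzzommi/: /hh/ is a geminate; the first /h/ deletes. /zz/ is a geminate; the first /z/ deletes. /mm/ is a geminate; the first /m/ deletes. → [tihuzomi].
/gasikahhagerrujiz/: /hh/ is a geminate; the first /h/ deletes. /rr/ is a geminate; the first /r/ deletes. → [gasikahagerujiz].
/eassallioju/: /ss/ is a geminate; the first /s/ deletes. /ll/ is a geminate; the first /l/ deletes. → [easalioju].

tihuzomi, gasikahagerujiz, easalioju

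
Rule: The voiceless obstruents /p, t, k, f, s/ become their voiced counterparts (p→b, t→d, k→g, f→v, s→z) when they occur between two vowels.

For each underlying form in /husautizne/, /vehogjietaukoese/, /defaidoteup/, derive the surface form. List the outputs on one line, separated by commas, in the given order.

/husautizne/: /s/ is a voiceless obstruent between vowels /u/ and /a/, so it voices to [z]. /t/ is a voiceless obstruent between vowels /u/ and /i/, so it voices to [d]. → [huzaudizne].
/vehogjietaukoese/: /t/ is a voiceless obstruent between vowels /e/ and /a/, so it voices to [d]. /k/ is a voiceless obstruent between vowels /u/ and /o/, so it voices to [g]. /s/ is a voiceless obstruent between vowels /e/ and /e/, so it voices to [z]. → [vehogjiedaugoeze].
/defaidoteup/: /f/ is a voiceless obstruent between vowels /e/ and /a/, so it voices to [v]. /t/ is a voiceless obstruent between vowels /o/ and /e/, so it voices to [d]. → [devaidodeup].

huzaudizne, vehogjiedaugoeze, devaidodeup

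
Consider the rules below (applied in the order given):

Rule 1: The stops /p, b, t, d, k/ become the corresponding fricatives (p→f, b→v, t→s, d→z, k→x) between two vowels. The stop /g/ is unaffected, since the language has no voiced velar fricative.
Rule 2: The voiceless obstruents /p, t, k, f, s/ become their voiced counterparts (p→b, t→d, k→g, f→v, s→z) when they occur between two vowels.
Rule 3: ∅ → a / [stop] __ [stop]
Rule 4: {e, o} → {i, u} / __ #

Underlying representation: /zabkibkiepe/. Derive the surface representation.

zabakibakievi

Rule 1 (intervocalic spirantization): /p/ is a stop between vowels /e/ and /e/, so it spirantizes to the fricative [f]. /zabkibkiepe/ → zabkibkiefe.
Rule 2 (intervocalic voicing): /f/ is a voiceless obstruent between vowels /e/ and /e/, so it voices to [v]. /zabkibkiefe/ → zabkibkieve.
Rule 3 (stop-cluster a-epenthesis): /b/ and /k/ form a stop–stop cluster, so [a] is inserted between them. /b/ and /k/ form a stop–stop cluster, so [a] is inserted between them. /zabkibkieve/ → zabakibakieve.
Rule 4 (final vowel raising): /e/ is a mid vowel in word-final position, so it raises to [i]. /zabakibakieve/ → zabakibakievi.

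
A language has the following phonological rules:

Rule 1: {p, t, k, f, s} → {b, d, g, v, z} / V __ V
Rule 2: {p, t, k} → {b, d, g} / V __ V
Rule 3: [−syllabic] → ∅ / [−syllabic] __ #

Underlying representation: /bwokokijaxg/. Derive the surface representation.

Rule 1 (intervocalic voicing): /k/ is a voiceless obstruent between vowels /o/ and /o/, so it voices to [g]. /k/ is a voiceless obstruent between vowels /o/ and /i/, so it voices to [g]. /bwokokijaxg/ → bwogogijaxg.
Rule 2 (intervocalic voicing): no segment meets the environment; /bwogogijaxg/ is unchanged.
Rule 3 (final cluster simplification): /g/ is the second consonant of a word-final cluster /xg/, so it deletes. /bwogogijaxg/ → bwogogijax.

bwogogijax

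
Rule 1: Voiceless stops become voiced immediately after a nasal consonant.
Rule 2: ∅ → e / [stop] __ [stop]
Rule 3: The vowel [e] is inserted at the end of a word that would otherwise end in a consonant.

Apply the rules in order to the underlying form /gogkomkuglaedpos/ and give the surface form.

Rule 1 (post-nasal voicing): /k/ is a voiceless stop immediately after the nasal /m/, so it voices to [g]. /gogkomkuglaedpos/ → gogkomguglaedpos.
Rule 2 (stop-cluster e-epenthesis): /g/ and /k/ form a stop–stop cluster, so [e] is inserted between them. /d/ and /p/ form a stop–stop cluster, so [e] is inserted between them. /gogkomguglaedpos/ → gogekomguglaedepos.
Rule 3 (final e-epenthesis): the form ends in the consonant /s/, so [e] is inserted word-finally. /gogekomguglaedepos/ → gogekomguglaedepose.

gogekomguglaedepose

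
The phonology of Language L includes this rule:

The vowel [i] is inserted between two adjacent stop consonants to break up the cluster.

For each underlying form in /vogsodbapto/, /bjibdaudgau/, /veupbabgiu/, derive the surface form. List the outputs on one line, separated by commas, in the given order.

vogsodibapito, bjibidaudigau, veupibabigiu

/vogsodbapto/: /d/ and /b/ form a stop–stop cluster, so [i] is inserted between them. /p/ and /t/ form a stop–stop cluster, so [i] is inserted between them. → [vogsodibapito].
/bjibdaudgau/: /b/ and /d/ form a stop–stop cluster, so [i] is inserted between them. /d/ and /g/ form a stop–stop cluster, so [i] is inserted between them. → [bjibidaudigau].
/veupbabgiu/: /p/ and /b/ form a stop–stop cluster, so [i] is inserted between them. /b/ and /g/ form a stop–stop cluster, so [i] is inserted between them. → [veupibabigiu].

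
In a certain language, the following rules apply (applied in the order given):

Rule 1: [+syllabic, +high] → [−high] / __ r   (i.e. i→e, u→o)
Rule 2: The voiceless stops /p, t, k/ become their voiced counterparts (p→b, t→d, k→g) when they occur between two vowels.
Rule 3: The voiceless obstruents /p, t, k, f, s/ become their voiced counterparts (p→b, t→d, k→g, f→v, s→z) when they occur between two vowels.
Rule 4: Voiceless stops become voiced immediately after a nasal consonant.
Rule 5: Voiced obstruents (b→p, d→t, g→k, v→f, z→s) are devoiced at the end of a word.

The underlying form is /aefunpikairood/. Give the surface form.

aevunbigaeroot

Rule 1 (pre-rhotic lowering): /i/ is a high vowel immediately before /r/, so it lowers to [e]. /aefunpikairood/ → aefunpikaerood.
Rule 2 (intervocalic voicing): /k/ is a voiceless stop between vowels /i/ and /a/, so it voices to [g]. /aefunpikaerood/ → aefunpigaerood.
Rule 3 (intervocalic voicing): /f/ is a voiceless obstruent between vowels /e/ and /u/, so it voices to [v]. /aefunpigaerood/ → aevunpigaerood.
Rule 4 (post-nasal voicing): /p/ is a voiceless stop immediately after the nasal /n/, so it voices to [b]. /aevunpigaerood/ → aevunbigaerood.
Rule 5 (final devoicing): /d/ is a voiced obstruent in word-final position, so it devoices to [t]. /aevunbigaerood/ → aevunbigaeroot.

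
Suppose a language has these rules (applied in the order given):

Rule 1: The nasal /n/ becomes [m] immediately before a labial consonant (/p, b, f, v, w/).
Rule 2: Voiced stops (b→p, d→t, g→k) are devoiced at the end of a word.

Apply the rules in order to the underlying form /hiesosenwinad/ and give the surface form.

hiesosemwinat

Rule 1 (nasal place assimilation): /n/ precedes the labial consonant /w/, so it assimilates in place to [m]. /hiesosenwinad/ → hiesosemwinad.
Rule 2 (final devoicing): /d/ is a voiced stop in word-final position, so it devoices to [t]. /hiesosemwinad/ → hiesosemwinat.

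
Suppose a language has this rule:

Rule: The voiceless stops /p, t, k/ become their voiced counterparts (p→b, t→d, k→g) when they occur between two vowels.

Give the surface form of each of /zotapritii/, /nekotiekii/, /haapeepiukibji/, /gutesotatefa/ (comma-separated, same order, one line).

zodapridii, negodiegii, haabeebiugibji, gudesodadefa

/zotapritii/: /t/ is a voiceless stop between vowels /o/ and /a/, so it voices to [d]. /t/ is a voiceless stop between vowels /i/ and /i/, so it voices to [d]. → [zodapridii].
/nekotiekii/: /k/ is a voiceless stop between vowels /e/ and /o/, so it voices to [g]. /t/ is a voiceless stop between vowels /o/ and /i/, so it voices to [d]. /k/ is a voiceless stop between vowels /e/ and /i/, so it voices to [g]. → [negodiegii].
/haapeepiukibji/: /p/ is a voiceless stop between vowels /a/ and /e/, so it voices to [b]. /p/ is a voiceless stop between vowels /e/ and /i/, so it voices to [b]. /k/ is a voiceless stop between vowels /u/ and /i/, so it voices to [g]. → [haabeebiugibji].
/gutesotatefa/: /t/ is a voiceless stop between vowels /u/ and /e/, so it voices to [d]. /t/ is a voiceless stop between vowels /o/ and /a/, so it voices to [d]. /t/ is a voiceless stop between vowels /a/ and /e/, so it voices to [d]. → [gudesodadefa].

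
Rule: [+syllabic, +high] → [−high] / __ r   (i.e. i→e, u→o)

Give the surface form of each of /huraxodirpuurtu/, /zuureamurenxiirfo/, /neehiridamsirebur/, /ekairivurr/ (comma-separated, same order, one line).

horaxoderpuortu, zuoreamorenxierfo, neeheridamserebor, ekaerivorr

/huraxodirpuurtu/: /u/ is a high vowel immediately before /r/, so it lowers to [o]. /i/ is a high vowel immediately before /r/, so it lowers to [e]. /u/ is a high vowel immediately before /r/, so it lowers to [o]. → [horaxoderpuortu].
/zuureamurenxiirfo/: /u/ is a high vowel immediately before /r/, so it lowers to [o]. /u/ is a high vowel immediately before /r/, so it lowers to [o]. /i/ is a high vowel immediately before /r/, so it lowers to [e]. → [zuoreamorenxierfo].
/neehiridamsirebur/: /i/ is a high vowel immediately before /r/, so it lowers to [e]. /i/ is a high vowel immediately before /r/, so it lowers to [e]. /u/ is a high vowel immediately before /r/, so it lowers to [o]. → [neeheridamserebor].
/ekairivurr/: /i/ is a high vowel immediately before /r/, so it lowers to [e]. /u/ is a high vowel immediately before /r/, so it lowers to [o]. → [ekaerivorr].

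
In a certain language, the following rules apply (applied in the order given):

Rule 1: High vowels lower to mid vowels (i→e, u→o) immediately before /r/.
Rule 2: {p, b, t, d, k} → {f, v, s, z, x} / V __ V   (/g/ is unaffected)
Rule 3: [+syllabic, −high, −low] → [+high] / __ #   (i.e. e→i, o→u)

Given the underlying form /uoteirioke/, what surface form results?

Rule 1 (pre-rhotic lowering): /i/ is a high vowel immediately before /r/, so it lowers to [e]. /uoteirioke/ → uoteerioke.
Rule 2 (intervocalic spirantization): /t/ is a stop between vowels /o/ and /e/, so it spirantizes to the fricative [s]. /k/ is a stop between vowels /o/ and /e/, so it spirantizes to the fricative [x]. /uoteerioke/ → uoseerioxe.
Rule 3 (final vowel raising): /e/ is a mid vowel in word-final position, so it raises to [i]. /uoseerioxe/ → uoseerioxi.

uoseerioxi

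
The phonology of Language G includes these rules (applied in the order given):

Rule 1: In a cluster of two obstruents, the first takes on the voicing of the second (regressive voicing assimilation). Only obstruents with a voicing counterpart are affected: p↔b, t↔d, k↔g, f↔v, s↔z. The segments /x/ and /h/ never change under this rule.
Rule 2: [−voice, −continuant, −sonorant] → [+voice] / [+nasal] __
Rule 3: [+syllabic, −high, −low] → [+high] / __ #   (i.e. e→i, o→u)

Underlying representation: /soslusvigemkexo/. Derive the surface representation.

Rule 1 (regressive voicing assimilation): /s/ precedes the voiced obstruent /v/, so it voices to [z] by assimilation. /soslusvigemkexo/ → sosluzvigemkexo.
Rule 2 (post-nasal voicing): /k/ is a voiceless stop immediately after the nasal /m/, so it voices to [g]. /sosluzvigemkexo/ → sosluzvigemgexo.
Rule 3 (final vowel raising): /o/ is a mid vowel in word-final position, so it raises to [u]. /sosluzvigemgexo/ → sosluzvigemgexu.

sosluzvigemgexu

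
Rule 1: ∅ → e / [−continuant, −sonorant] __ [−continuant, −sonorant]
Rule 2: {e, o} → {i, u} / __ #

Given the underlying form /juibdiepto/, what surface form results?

juibediepetu

Rule 1 (stop-cluster e-epenthesis): /b/ and /d/ form a stop–stop cluster, so [e] is inserted between them. /p/ and /t/ form a stop–stop cluster, so [e] is inserted between them. /juibdiepto/ → juibediepeto.
Rule 2 (final vowel raising): /o/ is a mid vowel in word-final position, so it raises to [u]. /juibediepeto/ → juibediepetu.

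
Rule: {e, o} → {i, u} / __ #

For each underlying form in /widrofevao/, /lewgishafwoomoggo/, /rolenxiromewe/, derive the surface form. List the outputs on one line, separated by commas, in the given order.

/widrofevao/: /o/ is a mid vowel in word-final position, so it raises to [u]. → [widrofevau].
/lewgishafwoomoggo/: /o/ is a mid vowel in word-final position, so it raises to [u]. → [lewgishafwoomoggu].
/rolenxiromewe/: /e/ is a mid vowel in word-final position, so it raises to [i]. → [rolenxiromewi].

widrofevau, lewgishafwoomoggu, rolenxiromewi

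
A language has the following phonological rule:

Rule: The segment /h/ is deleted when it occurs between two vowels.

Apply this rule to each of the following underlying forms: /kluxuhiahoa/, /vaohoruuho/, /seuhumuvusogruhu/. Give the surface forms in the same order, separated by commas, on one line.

kluxuiaoa, vaooruuo, seuumuvusogruu

/kluxuhiahoa/: /h/ occurs between vowels /u/ and /i/, so it deletes. /h/ occurs between vowels /a/ and /o/, so it deletes. → [kluxuiaoa].
/vaohoruuho/: /h/ occurs between vowels /o/ and /o/, so it deletes. /h/ occurs between vowels /u/ and /o/, so it deletes. → [vaooruuo].
/seuhumuvusogruhu/: /h/ occurs between vowels /u/ and /u/, so it deletes. /h/ occurs between vowels /u/ and /u/, so it deletes. → [seuumuvusogruu].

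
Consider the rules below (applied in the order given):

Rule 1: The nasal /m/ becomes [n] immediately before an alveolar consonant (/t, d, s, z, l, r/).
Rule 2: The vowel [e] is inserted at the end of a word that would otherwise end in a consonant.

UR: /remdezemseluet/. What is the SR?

Rule 1 (nasal place assimilation): /m/ precedes the alveolar consonant /d/, so it assimilates in place to [n]. /m/ precedes the alveolar consonant /s/, so it assimilates in place to [n]. /remdezemseluet/ → rendezenseluet.
Rule 2 (final e-epenthesis): the form ends in the consonant /t/, so [e] is inserted word-finally. /rendezenseluet/ → rendezenseluete.

rendezenseluete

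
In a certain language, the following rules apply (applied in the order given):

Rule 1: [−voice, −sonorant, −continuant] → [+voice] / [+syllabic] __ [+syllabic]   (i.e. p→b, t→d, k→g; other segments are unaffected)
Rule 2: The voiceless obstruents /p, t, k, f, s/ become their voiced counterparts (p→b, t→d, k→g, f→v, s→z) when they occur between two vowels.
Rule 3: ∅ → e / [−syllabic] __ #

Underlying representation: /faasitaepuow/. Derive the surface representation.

Rule 1 (intervocalic voicing): /t/ is a voiceless stop between vowels /i/ and /a/, so it voices to [d]. /p/ is a voiceless stop between vowels /e/ and /u/, so it voices to [b]. /faasitaepuow/ → faasidaebuow.
Rule 2 (intervocalic voicing): /s/ is a voiceless obstruent between vowels /a/ and /i/, so it voices to [z]. /faasidaebuow/ → faazidaebuow.
Rule 3 (final e-epenthesis): the form ends in the consonant /w/, so [e] is inserted word-finally. /faazidaebuow/ → faazidaebuowe.

faazidaebuowe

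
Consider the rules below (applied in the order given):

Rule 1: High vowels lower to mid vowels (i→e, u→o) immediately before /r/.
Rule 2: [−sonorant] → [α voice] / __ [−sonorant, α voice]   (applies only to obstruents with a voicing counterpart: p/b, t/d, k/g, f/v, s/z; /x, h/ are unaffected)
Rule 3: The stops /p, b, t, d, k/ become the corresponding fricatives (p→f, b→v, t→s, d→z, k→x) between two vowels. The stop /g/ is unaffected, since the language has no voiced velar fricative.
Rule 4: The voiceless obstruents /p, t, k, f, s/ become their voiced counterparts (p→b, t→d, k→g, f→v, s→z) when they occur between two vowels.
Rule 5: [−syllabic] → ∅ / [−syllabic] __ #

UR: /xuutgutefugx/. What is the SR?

xuudguzevuk

Rule 1 (pre-rhotic lowering): no segment meets the environment; /xuutgutefugx/ is unchanged.
Rule 2 (regressive voicing assimilation): /t/ precedes the voiced obstruent /g/, so it voices to [d] by assimilation. /g/ precedes the voiceless obstruent /x/, so it devoices to [k] by assimilation. /xuutgutefugx/ → xuudgutefukx.
Rule 3 (intervocalic spirantization): /t/ is a stop between vowels /u/ and /e/, so it spirantizes to the fricative [s]. /xuudgutefukx/ → xuudgusefukx.
Rule 4 (intervocalic voicing): /s/ is a voiceless obstruent between vowels /u/ and /e/, so it voices to [z]. /f/ is a voiceless obstruent between vowels /e/ and /u/, so it voices to [v]. /xuudgusefukx/ → xuudguzevukx.
Rule 5 (final cluster simplification): /x/ is the second consonant of a word-final cluster /kx/, so it deletes. /xuudguzevukx/ → xuudguzevuk.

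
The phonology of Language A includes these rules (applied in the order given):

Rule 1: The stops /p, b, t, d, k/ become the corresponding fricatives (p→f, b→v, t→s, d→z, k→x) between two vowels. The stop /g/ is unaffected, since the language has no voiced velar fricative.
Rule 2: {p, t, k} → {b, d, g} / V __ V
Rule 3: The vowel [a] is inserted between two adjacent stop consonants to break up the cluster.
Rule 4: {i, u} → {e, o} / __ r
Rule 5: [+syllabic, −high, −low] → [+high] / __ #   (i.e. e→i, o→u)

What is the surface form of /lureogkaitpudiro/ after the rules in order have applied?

Rule 1 (intervocalic spirantization): /d/ is a stop between vowels /u/ and /i/, so it spirantizes to the fricative [z]. /lureogkaitpudiro/ → lureogkaitpuziro.
Rule 2 (intervocalic voicing): no segment meets the environment; /lureogkaitpuziro/ is unchanged.
Rule 3 (stop-cluster a-epenthesis): /g/ and /k/ form a stop–stop cluster, so [a] is inserted between them. /t/ and /p/ form a stop–stop cluster, so [a] is inserted between them. /lureogkaitpuziro/ → lureogakaitapuziro.
Rule 4 (pre-rhotic lowering): /u/ is a high vowel immediately before /r/, so it lowers to [o]. /i/ is a high vowel immediately before /r/, so it lowers to [e]. /lureogakaitapuziro/ → loreogakaitapuzero.
Rule 5 (final vowel raising): /o/ is a mid vowel in word-final position, so it raises to [u]. /loreogakaitapuzero/ → loreogakaitapuzeru.

loreogakaitapuzeru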